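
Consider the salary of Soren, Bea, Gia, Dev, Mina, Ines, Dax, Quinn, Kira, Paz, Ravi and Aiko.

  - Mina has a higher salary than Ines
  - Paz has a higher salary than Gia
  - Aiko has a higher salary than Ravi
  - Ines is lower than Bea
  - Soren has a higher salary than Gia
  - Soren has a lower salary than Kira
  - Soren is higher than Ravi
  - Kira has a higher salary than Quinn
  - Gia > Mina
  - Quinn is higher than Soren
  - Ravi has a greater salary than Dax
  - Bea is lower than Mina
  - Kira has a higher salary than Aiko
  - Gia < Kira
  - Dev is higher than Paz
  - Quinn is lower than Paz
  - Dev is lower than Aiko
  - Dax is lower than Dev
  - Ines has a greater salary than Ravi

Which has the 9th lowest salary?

Paz

Chaining the given pairs: Dax < Ravi < Ines < Bea < Mina < Gia < Soren < Quinn < Paz < Dev < Aiko < Kira.
Counting 9 from the smallest end gives Paz.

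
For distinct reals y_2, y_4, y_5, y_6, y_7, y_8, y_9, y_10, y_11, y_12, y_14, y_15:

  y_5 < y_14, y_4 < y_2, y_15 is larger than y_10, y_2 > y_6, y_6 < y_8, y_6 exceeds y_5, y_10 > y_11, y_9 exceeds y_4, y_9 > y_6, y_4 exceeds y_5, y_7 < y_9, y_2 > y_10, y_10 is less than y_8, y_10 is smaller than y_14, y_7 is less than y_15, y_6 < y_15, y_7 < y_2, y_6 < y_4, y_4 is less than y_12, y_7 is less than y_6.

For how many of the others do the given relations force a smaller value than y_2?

From y_2 the given relations immediately reach y_7, y_6, y_4, y_10.
From those, y_11, y_5 — 6 in total.
Nothing else is reachable below y_2; 6 in all.

6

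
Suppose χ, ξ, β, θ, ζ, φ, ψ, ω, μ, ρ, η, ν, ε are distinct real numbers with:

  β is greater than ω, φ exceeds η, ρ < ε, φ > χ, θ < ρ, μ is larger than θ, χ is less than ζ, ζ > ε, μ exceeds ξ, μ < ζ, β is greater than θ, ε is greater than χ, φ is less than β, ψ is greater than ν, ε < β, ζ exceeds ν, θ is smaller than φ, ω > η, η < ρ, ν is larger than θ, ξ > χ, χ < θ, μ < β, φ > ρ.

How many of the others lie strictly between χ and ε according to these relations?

2

Chaining upward from χ reaches: θ, ξ, ρ, μ, ν, ψ, φ, β, ζ.
Chaining downward from ε reaches: η, θ, ρ.
Strictly between χ and ε are those in both lists: θ, ρ — 2 elements.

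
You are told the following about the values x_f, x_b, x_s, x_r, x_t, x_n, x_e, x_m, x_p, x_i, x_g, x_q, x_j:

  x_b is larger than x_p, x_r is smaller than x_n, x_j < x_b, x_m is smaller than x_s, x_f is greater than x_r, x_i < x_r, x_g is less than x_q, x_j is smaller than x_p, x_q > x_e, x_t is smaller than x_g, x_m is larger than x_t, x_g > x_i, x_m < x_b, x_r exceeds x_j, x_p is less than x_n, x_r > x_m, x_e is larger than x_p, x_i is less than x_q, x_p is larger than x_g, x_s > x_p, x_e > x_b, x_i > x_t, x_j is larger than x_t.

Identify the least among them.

x_t

Chaining upward from x_t: directly above it, x_i, x_j, x_g, x_m; then x_p, x_b, x_r, x_s, x_q; then x_f, x_n, x_e.
That covers every other element, and nothing is given below x_t, so x_t is the least.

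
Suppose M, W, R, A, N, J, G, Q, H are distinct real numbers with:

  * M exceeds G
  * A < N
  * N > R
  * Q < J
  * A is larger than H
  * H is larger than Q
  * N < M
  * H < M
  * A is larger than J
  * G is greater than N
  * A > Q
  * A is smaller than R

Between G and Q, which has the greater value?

Q < H and H < A give Q < A.
Then A < R extends the chain to R.
Then R < N extends the chain to N.
With N < G: Q < H < A < R < N < G.
So Q < G; G is the larger of the two.

G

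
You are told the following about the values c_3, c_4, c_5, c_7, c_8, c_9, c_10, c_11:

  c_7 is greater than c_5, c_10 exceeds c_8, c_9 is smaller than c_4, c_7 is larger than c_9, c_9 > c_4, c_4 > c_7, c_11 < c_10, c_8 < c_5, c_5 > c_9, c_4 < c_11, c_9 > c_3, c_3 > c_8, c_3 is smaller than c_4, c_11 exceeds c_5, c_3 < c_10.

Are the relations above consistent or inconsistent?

inconsistent

Chaining the given relations yields c_9 < c_5 < c_7 < c_4, so c_9 < c_4. But one relation states c_4 < c_9. These cannot both hold.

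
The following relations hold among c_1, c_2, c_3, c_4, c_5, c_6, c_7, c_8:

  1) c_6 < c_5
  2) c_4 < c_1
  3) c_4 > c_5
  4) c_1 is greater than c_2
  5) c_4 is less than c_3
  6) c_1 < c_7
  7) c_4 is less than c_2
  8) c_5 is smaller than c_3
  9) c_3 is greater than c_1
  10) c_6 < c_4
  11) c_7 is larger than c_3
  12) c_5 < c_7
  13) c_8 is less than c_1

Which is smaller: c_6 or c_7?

c_6

The relevant relations are c_6 < c_5; c_5 < c_4; c_4 < c_2; c_2 < c_1; c_1 < c_7.
Chaining these gives c_6 < c_5 < c_4 < c_2 < c_1 < c_7.
So c_6 < c_7; c_6 is the smaller of the two.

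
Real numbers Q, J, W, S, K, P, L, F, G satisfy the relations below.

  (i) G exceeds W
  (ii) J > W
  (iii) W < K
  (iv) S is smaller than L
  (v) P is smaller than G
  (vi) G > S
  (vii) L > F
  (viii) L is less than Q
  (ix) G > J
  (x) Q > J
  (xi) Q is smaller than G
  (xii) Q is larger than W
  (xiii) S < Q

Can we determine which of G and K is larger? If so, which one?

Following every chain through K: below K we get W.
G is not reached, and no chain runs the other way from G to K.
So the given relations leave the order of K and G undetermined.

undetermined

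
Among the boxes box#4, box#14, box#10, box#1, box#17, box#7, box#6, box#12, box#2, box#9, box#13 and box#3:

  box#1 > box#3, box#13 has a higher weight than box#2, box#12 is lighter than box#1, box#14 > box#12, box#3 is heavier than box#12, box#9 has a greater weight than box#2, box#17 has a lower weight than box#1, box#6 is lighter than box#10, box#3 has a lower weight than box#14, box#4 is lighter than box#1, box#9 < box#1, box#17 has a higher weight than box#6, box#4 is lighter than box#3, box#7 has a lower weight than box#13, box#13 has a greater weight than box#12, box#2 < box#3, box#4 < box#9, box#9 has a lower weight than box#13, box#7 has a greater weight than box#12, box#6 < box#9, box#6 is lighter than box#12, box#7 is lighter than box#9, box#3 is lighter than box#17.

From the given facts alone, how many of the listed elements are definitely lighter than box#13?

6

From box#13 the given relations immediately reach box#2, box#12, box#7, box#9.
From those, box#4, box#6 — 6 in total.
Nothing else is reachable below box#13; 6 in all.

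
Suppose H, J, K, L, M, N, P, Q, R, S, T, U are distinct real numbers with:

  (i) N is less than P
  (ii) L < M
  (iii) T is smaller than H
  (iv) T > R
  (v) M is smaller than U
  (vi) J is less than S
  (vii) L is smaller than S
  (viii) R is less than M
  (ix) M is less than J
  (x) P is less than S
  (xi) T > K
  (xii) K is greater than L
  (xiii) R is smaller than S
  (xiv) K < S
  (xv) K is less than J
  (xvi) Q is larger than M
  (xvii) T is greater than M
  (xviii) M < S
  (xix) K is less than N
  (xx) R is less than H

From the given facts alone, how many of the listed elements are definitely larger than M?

6

The elements the relations force above M are T, U, H, J, Q, S — no chain reaches any other.
That is 6.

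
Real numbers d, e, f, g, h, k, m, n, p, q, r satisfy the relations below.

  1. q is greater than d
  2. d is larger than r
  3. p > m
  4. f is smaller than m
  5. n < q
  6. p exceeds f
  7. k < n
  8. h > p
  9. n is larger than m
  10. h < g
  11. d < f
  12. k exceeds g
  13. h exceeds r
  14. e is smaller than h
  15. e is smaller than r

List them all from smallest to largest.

Each adjacent pair is fixed by a given relation: e < r; r < d; d < f; f < m; m < p; p < h; h < g; g < k; k < n; n < q. Chaining them end to end gives the full order.

e < r < d < f < m < p < h < g < k < n < q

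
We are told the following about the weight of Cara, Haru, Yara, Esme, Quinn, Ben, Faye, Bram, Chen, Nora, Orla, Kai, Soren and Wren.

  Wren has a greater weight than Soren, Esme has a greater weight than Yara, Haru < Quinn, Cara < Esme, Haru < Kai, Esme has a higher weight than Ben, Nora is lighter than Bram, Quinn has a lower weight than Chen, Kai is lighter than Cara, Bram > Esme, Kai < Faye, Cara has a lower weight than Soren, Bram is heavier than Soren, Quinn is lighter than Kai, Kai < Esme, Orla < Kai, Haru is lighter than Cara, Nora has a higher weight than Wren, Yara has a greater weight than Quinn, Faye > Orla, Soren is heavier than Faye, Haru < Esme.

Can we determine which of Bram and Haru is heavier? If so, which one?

Haru < Kai and Kai < Cara give Haru < Cara.
Then Cara < Esme extends the chain to Esme.
Then Esme < Bram extends the chain to Bram.
So Bram is heavier.

Bram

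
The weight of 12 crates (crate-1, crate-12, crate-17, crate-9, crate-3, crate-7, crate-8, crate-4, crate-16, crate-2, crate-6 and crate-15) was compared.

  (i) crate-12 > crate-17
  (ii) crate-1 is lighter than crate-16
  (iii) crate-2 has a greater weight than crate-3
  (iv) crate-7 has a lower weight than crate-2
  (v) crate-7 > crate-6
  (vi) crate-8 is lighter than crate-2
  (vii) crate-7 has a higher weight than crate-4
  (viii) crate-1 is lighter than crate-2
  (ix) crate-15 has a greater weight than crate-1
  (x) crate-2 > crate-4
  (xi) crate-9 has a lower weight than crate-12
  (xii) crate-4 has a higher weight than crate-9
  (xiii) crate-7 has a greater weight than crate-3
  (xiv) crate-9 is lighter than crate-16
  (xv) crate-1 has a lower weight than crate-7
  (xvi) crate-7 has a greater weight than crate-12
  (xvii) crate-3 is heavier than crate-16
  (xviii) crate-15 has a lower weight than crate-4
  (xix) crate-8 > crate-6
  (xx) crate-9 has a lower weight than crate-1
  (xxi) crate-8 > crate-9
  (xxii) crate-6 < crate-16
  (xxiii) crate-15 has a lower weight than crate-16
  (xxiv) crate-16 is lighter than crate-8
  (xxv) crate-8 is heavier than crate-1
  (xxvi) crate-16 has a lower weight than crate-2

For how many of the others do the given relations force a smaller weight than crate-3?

From crate-3 the given relations immediately reach crate-16.
From those, crate-9, crate-6, crate-1, crate-15 — 5 in total.
No other element is forced below crate-3 by the given relations, so the count is 5.

5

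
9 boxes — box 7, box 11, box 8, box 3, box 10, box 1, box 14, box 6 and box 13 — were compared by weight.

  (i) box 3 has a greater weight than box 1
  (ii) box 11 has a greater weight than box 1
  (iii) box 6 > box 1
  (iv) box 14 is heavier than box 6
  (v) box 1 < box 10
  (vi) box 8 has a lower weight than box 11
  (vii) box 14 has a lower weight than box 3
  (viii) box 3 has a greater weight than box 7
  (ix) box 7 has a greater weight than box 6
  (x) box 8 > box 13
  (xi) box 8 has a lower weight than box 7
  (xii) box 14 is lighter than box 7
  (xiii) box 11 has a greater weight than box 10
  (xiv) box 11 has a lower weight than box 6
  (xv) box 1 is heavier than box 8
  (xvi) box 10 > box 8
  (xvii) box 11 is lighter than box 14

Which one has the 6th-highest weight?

The consecutive relations fix a unique order: box 13 < box 8 < box 1 < box 10 < box 11 < box 6 < box 14 < box 7 < box 3.
The 6th largest is box 10.

box 10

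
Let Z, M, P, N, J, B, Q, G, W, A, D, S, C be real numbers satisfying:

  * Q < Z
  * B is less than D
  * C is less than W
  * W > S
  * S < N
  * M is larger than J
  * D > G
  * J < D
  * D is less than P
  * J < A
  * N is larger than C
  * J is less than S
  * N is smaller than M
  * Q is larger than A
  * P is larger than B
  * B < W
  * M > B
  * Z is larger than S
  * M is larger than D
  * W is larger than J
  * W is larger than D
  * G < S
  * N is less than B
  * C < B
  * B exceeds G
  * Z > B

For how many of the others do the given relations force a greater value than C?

7

From C the given relations immediately reach N, B, W.
From those, D, P, Z, M — 7 in total.
Nothing else is reachable above C; 7 in all.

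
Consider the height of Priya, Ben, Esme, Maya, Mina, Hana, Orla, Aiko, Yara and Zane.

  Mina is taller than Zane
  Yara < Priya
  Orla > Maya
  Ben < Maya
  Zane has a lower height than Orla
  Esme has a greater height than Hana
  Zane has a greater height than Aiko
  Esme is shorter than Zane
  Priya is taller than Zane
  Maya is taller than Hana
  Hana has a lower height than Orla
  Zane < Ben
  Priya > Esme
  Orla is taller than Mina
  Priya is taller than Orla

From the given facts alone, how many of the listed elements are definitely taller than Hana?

Directly above Hana: Esme, Maya, Orla.
One step further: Zane, Priya (5 so far).
One step further: Ben, Mina (7 so far).
No other element is forced above Hana by the given relations, so the count is 7.

7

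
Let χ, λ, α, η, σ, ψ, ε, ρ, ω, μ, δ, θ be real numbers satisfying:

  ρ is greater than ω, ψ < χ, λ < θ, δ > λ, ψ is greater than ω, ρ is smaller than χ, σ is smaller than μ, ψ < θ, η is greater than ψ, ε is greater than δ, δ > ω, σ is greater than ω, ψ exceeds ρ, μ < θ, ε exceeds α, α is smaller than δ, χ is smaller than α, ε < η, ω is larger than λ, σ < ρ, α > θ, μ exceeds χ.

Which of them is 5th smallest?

ψ

Chaining the given pairs: λ < ω < σ < ρ < ψ < χ < μ < θ < α < δ < ε < η.
The 5th smallest is ψ.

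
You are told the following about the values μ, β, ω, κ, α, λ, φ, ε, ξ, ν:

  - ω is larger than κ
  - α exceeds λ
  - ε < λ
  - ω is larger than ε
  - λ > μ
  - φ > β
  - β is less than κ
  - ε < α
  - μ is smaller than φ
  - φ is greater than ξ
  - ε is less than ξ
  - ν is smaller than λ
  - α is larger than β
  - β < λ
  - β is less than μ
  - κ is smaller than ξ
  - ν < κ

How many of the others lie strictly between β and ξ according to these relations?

The relations place β below ξ. An element lies strictly between them when it is forced above β and also forced below ξ.
Above β: {μ, κ, λ, φ, α, ω}. Below ξ: {ν, ε, κ}.
Intersection: {κ} — 1.

1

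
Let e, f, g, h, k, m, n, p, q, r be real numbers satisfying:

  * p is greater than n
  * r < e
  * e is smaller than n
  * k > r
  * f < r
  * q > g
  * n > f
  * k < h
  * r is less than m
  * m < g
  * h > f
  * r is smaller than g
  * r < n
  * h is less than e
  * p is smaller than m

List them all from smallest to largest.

The consecutive links are each given: f < r; r < k; k < h; h < e; e < n; n < p; p < m; m < g; g < q.

f < r < k < h < e < n < p < m < g < q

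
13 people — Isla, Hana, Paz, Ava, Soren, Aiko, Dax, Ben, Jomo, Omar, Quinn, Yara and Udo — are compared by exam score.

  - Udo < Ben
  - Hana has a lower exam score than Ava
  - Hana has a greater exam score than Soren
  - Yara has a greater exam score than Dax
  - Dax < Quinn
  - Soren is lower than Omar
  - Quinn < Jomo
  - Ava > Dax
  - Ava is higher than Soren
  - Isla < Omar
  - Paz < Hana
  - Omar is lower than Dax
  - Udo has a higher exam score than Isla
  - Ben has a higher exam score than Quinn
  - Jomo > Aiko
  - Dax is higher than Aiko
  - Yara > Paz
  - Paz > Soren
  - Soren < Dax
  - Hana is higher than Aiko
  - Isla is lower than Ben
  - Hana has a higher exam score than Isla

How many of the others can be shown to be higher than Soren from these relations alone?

The elements the relations force above Soren are Omar, Dax, Paz, Hana, Ava, Yara, Quinn, Ben, Jomo — no chain reaches any other.
That is 9.

9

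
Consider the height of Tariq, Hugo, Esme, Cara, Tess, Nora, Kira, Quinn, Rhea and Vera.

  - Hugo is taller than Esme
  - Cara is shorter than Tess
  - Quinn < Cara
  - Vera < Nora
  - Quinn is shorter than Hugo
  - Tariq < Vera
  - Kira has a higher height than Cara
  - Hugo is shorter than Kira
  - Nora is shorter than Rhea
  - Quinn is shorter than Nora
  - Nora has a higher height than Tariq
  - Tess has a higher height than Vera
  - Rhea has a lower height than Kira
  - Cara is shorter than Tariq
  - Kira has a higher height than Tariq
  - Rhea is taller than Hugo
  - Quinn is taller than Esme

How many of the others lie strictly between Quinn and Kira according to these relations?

The relations place Quinn below Kira. An element lies strictly between them when it is forced above Quinn and also forced below Kira.
Above Quinn: {Cara, Tariq, Hugo, Vera, Nora, Rhea, Tess}. Below Kira: {Esme, Cara, Tariq, Hugo, Vera, Nora, Rhea}.
Intersection: {Cara, Tariq, Hugo, Vera, Nora, Rhea} — 6.

6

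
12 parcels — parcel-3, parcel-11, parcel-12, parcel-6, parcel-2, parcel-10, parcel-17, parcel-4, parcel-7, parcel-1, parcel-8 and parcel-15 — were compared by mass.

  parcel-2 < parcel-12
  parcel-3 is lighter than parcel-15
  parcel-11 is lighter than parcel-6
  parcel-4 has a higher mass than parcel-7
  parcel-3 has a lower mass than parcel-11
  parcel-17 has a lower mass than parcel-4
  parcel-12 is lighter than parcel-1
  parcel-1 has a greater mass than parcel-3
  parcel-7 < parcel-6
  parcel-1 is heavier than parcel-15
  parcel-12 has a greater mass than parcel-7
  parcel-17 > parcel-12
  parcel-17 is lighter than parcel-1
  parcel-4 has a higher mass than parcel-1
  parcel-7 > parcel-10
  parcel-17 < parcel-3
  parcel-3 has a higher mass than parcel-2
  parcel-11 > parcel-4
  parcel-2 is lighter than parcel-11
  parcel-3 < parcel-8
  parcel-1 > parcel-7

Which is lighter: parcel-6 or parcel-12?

parcel-12

Link the given pairs in sequence: parcel-12 < parcel-17; parcel-17 < parcel-3; parcel-3 < parcel-15; parcel-15 < parcel-1; parcel-1 < parcel-4; parcel-4 < parcel-11; parcel-11 < parcel-6.
Chaining these gives parcel-12 < parcel-17 < parcel-3 < parcel-15 < parcel-1 < parcel-4 < parcel-11 < parcel-6.
So parcel-12 < parcel-6; parcel-12 is the lighter of the two.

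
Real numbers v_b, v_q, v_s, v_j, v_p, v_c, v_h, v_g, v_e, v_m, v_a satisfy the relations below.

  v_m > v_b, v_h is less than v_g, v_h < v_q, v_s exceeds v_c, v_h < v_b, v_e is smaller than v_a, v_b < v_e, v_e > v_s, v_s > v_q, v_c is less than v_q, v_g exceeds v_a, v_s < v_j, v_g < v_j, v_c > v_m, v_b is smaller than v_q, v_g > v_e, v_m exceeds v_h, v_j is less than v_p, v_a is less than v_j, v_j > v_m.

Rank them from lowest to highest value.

v_h < v_b < v_m < v_c < v_q < v_s < v_e < v_a < v_g < v_j < v_p

Nothing is placed below v_h, so it is least; from there v_h < v_b; v_b < v_m; v_m < v_c; v_c < v_q; v_q < v_s; v_s < v_e; v_e < v_a; v_a < v_g; v_g < v_j; v_j < v_p, each given directly.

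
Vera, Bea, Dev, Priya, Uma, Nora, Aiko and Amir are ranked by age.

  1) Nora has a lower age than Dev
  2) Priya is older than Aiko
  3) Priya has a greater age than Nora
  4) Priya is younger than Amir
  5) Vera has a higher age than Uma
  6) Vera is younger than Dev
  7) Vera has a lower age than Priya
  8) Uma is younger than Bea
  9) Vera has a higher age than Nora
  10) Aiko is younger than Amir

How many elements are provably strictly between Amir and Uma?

2

Chaining upward from Uma reaches: Bea, Vera, Dev, Priya.
Chaining downward from Amir reaches: Nora, Vera, Aiko, Priya.
Strictly between Uma and Amir are those in both lists: Vera, Priya — 2 elements.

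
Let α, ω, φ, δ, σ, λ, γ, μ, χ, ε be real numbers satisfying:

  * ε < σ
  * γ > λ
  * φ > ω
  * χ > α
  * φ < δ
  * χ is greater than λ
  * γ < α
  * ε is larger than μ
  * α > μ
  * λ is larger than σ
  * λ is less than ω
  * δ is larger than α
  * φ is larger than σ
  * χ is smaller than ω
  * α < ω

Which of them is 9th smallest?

φ

Piecing the relations together gives one ordering: μ < ε < σ < λ < γ < α < χ < ω < φ < δ.
Counting 9 from the smallest end gives φ.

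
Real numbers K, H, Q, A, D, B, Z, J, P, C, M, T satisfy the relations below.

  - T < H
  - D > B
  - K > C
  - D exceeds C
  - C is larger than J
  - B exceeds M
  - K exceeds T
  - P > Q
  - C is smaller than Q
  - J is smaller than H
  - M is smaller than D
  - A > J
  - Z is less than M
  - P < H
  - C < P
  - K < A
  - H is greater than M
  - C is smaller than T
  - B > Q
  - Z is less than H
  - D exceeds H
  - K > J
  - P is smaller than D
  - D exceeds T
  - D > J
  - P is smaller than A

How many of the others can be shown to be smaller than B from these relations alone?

5

The elements the relations force below B are Z, J, C, M, Q — no chain reaches any other.
That is 5.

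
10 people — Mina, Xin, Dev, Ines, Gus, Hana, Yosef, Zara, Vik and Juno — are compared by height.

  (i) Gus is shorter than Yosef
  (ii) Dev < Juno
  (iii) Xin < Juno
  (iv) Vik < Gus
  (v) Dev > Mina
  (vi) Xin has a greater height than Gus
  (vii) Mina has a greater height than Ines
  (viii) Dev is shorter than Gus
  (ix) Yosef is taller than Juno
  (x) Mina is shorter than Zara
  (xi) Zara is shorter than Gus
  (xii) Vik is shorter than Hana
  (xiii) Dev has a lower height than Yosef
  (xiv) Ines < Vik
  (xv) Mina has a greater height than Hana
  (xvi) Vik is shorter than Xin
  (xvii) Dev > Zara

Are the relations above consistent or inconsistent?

The single ordering Ines < Vik < Hana < Mina < Zara < Dev < Gus < Xin < Juno < Yosef satisfies every listed relation, so no contradiction arises.

consistent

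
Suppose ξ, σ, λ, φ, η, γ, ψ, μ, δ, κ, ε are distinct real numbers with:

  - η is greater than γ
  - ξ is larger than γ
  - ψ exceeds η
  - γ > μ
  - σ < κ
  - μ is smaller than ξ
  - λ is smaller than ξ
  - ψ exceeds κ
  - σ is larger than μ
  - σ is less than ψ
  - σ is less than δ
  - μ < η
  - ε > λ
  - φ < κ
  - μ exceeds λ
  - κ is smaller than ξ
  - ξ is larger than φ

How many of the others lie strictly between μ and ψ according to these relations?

4

Chaining upward from μ reaches: σ, γ, κ, η, δ, ξ.
Chaining downward from ψ reaches: φ, λ, σ, γ, κ, η.
Strictly between μ and ψ are those in both lists: σ, γ, κ, η — 4 elements.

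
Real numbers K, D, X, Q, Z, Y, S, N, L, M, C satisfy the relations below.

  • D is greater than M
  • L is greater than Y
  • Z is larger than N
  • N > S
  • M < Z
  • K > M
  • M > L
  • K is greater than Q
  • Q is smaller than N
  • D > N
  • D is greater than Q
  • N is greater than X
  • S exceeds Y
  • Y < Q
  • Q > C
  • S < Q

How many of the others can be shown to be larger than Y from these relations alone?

8

Directly above Y: S, L, Q.
One step further: M, N, D, K (7 so far).
One step further: Z (8 so far).
No other element is forced above Y by the given relations, so the count is 8.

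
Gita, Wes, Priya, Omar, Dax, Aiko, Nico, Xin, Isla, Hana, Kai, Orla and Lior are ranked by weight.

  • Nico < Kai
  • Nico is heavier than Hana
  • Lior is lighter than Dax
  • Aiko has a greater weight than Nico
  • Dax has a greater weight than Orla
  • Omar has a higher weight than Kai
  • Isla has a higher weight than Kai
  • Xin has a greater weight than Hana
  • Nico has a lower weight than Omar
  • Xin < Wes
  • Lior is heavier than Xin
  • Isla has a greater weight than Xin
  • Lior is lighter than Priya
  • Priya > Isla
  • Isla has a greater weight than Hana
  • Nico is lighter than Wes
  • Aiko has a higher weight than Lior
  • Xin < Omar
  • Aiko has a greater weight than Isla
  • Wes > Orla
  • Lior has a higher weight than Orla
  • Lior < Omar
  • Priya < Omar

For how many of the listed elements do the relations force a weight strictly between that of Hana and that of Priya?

The relations place Hana below Priya. An element lies strictly between them when it is forced above Hana and also forced below Priya.
Above Hana: {Nico, Xin, Kai, Lior, Isla, Dax, Wes, Aiko, Omar}. Below Priya: {Nico, Orla, Xin, Kai, Lior, Isla}.
Intersection: {Nico, Xin, Kai, Lior, Isla} — 5.

5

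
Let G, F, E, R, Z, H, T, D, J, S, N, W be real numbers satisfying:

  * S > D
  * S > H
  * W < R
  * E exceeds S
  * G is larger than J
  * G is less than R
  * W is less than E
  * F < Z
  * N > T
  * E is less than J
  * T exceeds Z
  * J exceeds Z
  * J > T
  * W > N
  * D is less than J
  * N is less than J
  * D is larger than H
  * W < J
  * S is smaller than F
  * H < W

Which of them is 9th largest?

F

The consecutive relations fix a unique order: H < D < S < F < Z < T < N < W < E < J < G < R.
The 9th largest is F.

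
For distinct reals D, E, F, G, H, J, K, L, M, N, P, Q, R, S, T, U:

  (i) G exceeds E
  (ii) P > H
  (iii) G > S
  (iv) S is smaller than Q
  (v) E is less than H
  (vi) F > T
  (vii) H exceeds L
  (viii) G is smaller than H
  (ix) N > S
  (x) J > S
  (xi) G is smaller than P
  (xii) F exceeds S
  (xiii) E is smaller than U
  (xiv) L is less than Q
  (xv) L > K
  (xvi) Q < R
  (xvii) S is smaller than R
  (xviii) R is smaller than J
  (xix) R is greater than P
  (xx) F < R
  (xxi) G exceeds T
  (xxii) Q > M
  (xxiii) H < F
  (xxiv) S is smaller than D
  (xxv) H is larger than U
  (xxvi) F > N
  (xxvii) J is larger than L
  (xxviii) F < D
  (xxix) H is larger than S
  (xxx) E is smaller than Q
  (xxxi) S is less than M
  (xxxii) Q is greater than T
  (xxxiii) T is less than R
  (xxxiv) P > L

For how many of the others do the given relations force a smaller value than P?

From P the given relations immediately reach L, G, H.
From those, K, E, T, S, U — 8 in total.
Nothing else is reachable below P; 8 in all.

8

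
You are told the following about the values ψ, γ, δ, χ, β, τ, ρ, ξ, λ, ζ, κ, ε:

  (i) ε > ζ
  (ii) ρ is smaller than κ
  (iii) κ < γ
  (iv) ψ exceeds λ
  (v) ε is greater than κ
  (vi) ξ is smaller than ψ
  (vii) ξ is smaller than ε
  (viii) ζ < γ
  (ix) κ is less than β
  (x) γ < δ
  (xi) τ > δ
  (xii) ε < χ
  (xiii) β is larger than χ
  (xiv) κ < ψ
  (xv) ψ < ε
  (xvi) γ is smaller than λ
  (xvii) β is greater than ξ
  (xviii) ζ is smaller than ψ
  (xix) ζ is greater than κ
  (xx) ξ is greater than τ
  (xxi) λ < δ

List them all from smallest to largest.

ρ < κ < ζ < γ < λ < δ < τ < ξ < ψ < ε < χ < β

Nothing is placed below ρ, so it is least; from there ρ < κ; κ < ζ; ζ < γ; γ < λ; λ < δ; δ < τ; τ < ξ; ξ < ψ; ψ < ε; ε < χ; χ < β, each given directly.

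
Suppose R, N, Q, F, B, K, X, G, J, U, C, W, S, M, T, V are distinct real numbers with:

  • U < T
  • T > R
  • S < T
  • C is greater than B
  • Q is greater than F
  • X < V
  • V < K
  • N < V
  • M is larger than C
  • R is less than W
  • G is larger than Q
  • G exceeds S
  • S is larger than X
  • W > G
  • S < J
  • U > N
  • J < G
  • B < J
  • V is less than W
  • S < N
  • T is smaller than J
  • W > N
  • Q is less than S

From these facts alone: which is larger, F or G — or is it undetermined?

F < Q and Q < S give F < S.
Then S < N extends the chain to N.
Then N < U extends the chain to U.
With U < T: F < Q < S < N < U < T.
Then T < J extends the chain to J.
With J < G: F < Q < S < N < U < T < J < G.
So G is larger.

G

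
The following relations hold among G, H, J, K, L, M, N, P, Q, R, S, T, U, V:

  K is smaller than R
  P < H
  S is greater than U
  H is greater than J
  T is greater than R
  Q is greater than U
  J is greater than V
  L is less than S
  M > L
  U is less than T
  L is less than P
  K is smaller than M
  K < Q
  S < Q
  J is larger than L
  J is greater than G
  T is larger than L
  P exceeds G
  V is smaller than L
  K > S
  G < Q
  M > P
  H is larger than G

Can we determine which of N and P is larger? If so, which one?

Following every chain through P: above P we get M, H; below P we get V, L, G.
N is not reached, and no chain runs the other way from N to P.
So the given relations leave the order of P and N undetermined.

undetermined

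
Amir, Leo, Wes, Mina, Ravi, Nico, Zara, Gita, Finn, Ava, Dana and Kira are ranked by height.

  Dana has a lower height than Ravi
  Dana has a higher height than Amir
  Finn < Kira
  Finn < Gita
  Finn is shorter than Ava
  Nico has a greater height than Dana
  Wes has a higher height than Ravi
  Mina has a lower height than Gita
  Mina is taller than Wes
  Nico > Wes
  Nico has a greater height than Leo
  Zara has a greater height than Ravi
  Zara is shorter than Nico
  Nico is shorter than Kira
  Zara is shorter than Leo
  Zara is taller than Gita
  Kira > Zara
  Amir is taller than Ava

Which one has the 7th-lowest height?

Mina

Piecing the relations together gives one ordering: Finn < Ava < Amir < Dana < Ravi < Wes < Mina < Gita < Zara < Leo < Nico < Kira.
Counting 7 from the smallest end gives Mina.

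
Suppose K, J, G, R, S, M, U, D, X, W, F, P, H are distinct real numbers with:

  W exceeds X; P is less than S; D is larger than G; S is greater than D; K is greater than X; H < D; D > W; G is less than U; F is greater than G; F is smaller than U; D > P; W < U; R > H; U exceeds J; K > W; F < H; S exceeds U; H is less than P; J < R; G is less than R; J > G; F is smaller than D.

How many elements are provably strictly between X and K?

The relations place X below K. An element lies strictly between them when it is forced above X and also forced below K.
Above X: {W, U, D, S}. Below K: {W}.
Intersection: {W} — 1.

1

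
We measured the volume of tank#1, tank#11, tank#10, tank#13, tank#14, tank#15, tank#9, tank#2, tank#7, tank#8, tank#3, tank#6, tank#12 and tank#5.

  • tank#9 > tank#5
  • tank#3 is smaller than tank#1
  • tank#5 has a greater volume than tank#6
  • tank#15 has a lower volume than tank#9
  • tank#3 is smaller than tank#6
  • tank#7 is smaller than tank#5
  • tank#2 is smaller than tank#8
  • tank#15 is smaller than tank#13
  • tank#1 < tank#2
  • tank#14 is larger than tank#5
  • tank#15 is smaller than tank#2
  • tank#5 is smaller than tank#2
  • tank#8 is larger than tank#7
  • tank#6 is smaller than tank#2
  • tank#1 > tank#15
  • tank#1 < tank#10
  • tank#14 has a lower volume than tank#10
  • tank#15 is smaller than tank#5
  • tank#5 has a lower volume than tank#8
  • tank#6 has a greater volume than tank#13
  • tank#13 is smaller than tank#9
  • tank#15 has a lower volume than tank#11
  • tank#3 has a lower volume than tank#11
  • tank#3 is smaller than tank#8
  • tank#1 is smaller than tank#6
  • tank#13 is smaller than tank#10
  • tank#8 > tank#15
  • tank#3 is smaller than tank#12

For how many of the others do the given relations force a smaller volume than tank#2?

7

From tank#2 the given relations immediately reach tank#15, tank#1, tank#6, tank#5.
From those, tank#7, tank#3, tank#13 — 7 in total.
Nothing else is reachable below tank#2; 7 in all.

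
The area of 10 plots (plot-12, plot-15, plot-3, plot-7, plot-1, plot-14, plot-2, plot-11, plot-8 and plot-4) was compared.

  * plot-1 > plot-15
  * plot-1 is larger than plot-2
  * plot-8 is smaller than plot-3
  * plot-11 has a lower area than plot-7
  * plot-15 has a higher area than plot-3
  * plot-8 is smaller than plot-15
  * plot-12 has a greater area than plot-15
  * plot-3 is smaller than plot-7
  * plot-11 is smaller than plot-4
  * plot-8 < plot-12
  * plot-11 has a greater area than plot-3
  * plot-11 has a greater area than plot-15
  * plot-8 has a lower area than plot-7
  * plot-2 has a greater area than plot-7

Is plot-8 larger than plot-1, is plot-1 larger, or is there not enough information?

plot-8 < plot-3 and plot-3 < plot-15 give plot-8 < plot-15.
Then plot-15 < plot-11 extends the chain to plot-11.
With plot-11 < plot-7: plot-8 < plot-3 < plot-15 < plot-11 < plot-7.
With plot-7 < plot-2: plot-8 < plot-3 < plot-15 < plot-11 < plot-7 < plot-2.
With plot-2 < plot-1: plot-8 < plot-3 < plot-15 < plot-11 < plot-7 < plot-2 < plot-1.
So plot-1 is larger.

plot-1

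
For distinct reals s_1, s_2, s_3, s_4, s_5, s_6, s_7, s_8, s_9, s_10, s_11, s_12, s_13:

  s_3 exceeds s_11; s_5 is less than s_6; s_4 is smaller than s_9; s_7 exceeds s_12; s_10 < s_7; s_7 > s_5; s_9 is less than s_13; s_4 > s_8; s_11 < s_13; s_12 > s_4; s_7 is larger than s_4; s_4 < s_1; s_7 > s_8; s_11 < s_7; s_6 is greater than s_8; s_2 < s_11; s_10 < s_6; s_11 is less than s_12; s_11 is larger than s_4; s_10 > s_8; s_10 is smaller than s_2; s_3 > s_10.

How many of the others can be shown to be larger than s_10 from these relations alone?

The elements the relations force above s_10 are s_2, s_11, s_3, s_12, s_13, s_6, s_7 — no chain reaches any other.
That is 7.

7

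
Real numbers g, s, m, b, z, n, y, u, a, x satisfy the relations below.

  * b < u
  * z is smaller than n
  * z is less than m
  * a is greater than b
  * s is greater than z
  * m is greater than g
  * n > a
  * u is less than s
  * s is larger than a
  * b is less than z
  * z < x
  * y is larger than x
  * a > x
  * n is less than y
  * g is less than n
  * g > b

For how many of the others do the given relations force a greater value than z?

6

The elements the relations force above z are x, a, n, s, m, y — no chain reaches any other.
That is 6.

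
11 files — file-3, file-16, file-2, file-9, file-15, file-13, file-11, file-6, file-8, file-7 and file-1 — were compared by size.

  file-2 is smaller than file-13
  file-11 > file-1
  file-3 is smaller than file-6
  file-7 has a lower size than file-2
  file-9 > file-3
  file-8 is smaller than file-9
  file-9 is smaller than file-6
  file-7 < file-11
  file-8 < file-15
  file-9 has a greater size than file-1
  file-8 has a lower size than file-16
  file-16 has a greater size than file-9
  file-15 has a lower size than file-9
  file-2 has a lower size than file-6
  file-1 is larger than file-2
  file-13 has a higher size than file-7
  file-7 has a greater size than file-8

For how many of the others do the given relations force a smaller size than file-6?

7

The elements the relations force below file-6 are file-8, file-7, file-2, file-15, file-3, file-1, file-9 — no chain reaches any other.
That is 7.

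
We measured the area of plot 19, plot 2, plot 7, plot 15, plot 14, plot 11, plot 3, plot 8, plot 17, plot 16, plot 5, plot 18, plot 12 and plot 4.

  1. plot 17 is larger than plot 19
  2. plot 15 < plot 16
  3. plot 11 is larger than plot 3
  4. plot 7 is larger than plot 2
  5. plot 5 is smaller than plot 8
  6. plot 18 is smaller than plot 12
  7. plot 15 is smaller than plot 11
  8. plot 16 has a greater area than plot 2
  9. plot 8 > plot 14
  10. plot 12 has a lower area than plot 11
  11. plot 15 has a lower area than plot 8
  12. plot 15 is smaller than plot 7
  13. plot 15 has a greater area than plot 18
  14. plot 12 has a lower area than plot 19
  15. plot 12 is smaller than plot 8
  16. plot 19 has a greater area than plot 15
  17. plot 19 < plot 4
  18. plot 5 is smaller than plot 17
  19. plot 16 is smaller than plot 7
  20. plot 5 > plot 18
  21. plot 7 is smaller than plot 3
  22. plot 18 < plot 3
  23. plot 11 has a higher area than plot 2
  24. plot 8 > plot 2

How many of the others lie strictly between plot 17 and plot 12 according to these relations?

The relations place plot 12 below plot 17. An element lies strictly between them when it is forced above plot 12 and also forced below plot 17.
Above plot 12: {plot 19, plot 4, plot 8, plot 11}. Below plot 17: {plot 18, plot 15, plot 19, plot 5}.
Intersection: {plot 19} — 1.

1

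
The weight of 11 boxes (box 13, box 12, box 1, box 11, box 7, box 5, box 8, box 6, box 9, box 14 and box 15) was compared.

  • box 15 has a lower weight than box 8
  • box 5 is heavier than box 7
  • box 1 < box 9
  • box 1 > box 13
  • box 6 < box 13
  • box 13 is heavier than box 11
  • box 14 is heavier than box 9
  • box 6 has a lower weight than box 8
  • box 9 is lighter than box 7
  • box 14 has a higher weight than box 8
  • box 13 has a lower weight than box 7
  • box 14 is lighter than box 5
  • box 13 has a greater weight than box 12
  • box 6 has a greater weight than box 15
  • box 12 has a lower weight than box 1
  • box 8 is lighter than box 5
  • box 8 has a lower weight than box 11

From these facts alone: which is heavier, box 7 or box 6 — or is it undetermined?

box 7

Following the relations from box 6: box 6 < box 8 < box 11 < box 13 < box 1 < box 9 < box 7.
So box 7 is heavier.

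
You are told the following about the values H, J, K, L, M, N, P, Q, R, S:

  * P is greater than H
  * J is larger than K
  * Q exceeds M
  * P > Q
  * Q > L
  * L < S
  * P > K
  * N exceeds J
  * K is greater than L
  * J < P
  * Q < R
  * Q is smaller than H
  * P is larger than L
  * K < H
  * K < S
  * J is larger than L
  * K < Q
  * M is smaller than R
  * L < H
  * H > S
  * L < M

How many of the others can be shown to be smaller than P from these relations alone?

7

From P the given relations immediately reach L, K, Q, H, J.
From those, M, S — 7 in total.
Nothing else is reachable below P; 7 in all.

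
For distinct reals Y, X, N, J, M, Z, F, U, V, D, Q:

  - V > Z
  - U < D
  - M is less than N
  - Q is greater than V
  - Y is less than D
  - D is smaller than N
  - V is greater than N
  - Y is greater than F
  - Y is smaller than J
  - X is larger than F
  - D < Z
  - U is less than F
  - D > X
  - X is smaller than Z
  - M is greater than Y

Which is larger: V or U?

V

The relevant relations are U < F; F < Y; Y < D; D < N; N < V.
Together: U < F < Y < D < N < V.
So U < V; V is the larger of the two.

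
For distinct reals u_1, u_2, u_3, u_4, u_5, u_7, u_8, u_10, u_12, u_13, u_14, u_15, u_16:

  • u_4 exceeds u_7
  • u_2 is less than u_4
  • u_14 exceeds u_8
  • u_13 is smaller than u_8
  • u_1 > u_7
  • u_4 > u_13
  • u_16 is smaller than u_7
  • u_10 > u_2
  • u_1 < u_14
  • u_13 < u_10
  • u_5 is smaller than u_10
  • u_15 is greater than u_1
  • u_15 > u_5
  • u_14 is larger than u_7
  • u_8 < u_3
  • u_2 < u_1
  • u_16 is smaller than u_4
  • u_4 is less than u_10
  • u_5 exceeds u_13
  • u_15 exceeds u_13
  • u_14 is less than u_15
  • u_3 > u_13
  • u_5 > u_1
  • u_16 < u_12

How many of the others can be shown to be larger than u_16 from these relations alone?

The elements the relations force above u_16 are u_7, u_1, u_14, u_5, u_15, u_4, u_10, u_12 — no chain reaches any other.
That is 8.

8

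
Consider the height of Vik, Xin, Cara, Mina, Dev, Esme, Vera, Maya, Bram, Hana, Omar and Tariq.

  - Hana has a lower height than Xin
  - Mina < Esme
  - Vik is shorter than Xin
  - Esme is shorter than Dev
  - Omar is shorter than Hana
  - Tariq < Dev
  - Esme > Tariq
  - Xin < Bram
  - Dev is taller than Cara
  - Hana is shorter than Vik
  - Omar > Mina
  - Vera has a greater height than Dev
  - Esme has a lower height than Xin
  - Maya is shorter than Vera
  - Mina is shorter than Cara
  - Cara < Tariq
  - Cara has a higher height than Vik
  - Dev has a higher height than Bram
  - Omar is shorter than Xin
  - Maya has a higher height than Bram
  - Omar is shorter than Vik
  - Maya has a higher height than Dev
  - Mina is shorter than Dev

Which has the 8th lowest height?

Piecing the relations together gives one ordering: Mina < Omar < Hana < Vik < Cara < Tariq < Esme < Xin < Bram < Dev < Maya < Vera.
Counting 8 from the smallest end gives Xin.

Xin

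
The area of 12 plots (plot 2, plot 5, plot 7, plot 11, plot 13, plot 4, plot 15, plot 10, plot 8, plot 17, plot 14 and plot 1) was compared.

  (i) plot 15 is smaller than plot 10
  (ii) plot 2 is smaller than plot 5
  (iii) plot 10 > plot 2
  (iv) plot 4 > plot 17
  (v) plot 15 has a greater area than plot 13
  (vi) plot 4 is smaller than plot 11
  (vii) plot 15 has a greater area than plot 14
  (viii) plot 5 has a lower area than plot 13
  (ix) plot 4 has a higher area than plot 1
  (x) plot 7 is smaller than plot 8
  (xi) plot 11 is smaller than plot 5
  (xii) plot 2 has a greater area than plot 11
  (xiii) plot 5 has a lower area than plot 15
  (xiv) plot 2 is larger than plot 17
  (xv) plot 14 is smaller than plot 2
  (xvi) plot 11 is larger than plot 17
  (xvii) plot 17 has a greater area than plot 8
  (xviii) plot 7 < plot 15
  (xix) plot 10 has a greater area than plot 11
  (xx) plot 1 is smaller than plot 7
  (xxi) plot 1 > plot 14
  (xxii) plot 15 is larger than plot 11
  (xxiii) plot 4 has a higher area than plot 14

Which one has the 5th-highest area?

The consecutive relations fix a unique order: plot 14 < plot 1 < plot 7 < plot 8 < plot 17 < plot 4 < plot 11 < plot 2 < plot 5 < plot 13 < plot 15 < plot 10.
Counting 5 from the largest end gives plot 2.

plot 2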